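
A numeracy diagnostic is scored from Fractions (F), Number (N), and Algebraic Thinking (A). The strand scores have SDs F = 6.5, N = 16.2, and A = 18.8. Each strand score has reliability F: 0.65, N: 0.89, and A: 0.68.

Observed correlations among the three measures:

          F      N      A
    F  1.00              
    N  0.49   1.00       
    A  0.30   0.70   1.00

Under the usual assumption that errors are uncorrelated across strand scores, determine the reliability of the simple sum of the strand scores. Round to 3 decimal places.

0.876

Var(F+N+A) = 6.5² + 16.2² + 18.8² + 2·[6.5·16.2·0.49 + 6.5·18.8·0.30 + 16.2·18.8·0.70] = 658.13 + 602.898 = 1261.03.
Under uncorrelated errors the observed covariances equal the true-score covariances, so only the own-variance terms attenuate.
True-score variance = [6.5²·0.65 + 16.2²·0.89 + 18.8²·0.68] + 602.898 = 501.373 + 602.898 = 1104.27.
Reliability = 1104.27 / 1261.03 = 0.876.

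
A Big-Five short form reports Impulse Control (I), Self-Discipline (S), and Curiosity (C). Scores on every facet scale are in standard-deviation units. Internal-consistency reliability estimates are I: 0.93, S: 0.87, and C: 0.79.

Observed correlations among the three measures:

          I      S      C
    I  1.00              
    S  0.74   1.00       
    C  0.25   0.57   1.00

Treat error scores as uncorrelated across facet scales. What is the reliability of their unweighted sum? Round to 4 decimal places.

Var(I+S+C) = 3 + 2·[0.74 + 0.25 + 0.57] = 3 + 3.12 = 6.12.
Under uncorrelated errors the observed covariances equal the true-score covariances, so only the own-variance terms attenuate.
True-score variance = [0.93 + 0.87 + 0.79] + 3.12 = 2.59 + 3.12 = 5.71.
Reliability = 5.71 / 6.12 = 0.9330.

0.9330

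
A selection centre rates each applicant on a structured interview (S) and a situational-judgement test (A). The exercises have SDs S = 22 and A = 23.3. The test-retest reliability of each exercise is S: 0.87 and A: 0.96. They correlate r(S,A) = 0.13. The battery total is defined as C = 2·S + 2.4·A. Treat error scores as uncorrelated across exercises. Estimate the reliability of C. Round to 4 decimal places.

0.9339

Var(C) = 2²·22² + 2.4²·23.3² + 2·[4.8·22·23.3·0.13] = 5063.05 + 639.725 = 5702.77.
Because errors are independent across components, Cov(Tᵢ,Tⱼ) = Cov(Xᵢ,Xⱼ); the off-diagonal part of the true-score variance is the same as above.
True-score variance = [2²·22²·0.87 + 2.4²·23.3²·0.96] + 639.725 = 4686.28 + 639.725 = 5326.01.
Reliability = 5326.01 / 5702.77 = 0.9339.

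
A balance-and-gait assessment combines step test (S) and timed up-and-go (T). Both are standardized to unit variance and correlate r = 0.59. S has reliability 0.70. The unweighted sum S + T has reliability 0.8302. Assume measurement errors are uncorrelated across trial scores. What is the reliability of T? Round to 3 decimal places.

0.760

Var(S+T) = 2 + 2·0.59 = 3.180.
True-score variance = ρ_S + ρ_T + 2·0.59, so 0.8302 = (0.70 + ρ_T + 1.18) / 3.180.
ρ_T = 0.8302·3.180 − 0.70 − 1.18 = 0.760.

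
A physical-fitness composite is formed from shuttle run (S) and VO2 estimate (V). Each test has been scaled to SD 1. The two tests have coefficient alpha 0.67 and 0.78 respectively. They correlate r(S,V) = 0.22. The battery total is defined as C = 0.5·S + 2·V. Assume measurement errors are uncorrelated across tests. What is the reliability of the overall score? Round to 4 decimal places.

0.7948

Var(C) = 0.5² + 2² + 2·[0.22] = 4.25 + 0.44 = 4.69.
With uncorrelated errors the cross-covariances are all true-score covariance, so they carry over unchanged; only the diagonal terms shrink to ρᵢσᵢ².
True-score variance = [0.5²·0.67 + 2²·0.78] + 0.44 = 3.2875 + 0.44 = 3.7275.
Reliability = 3.7275 / 4.69 = 0.7948.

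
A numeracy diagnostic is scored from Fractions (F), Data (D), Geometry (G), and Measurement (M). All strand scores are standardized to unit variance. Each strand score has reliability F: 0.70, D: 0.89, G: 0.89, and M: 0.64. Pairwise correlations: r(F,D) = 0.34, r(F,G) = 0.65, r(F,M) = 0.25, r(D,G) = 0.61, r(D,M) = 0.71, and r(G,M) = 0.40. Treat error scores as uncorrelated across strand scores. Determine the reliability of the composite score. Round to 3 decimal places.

Var(F+D+G+M) = 4 + 2·[0.34 + 0.65 + 0.25 + 0.61 + 0.71 + 0.40] = 4 + 5.92 = 9.92.
Under uncorrelated errors the observed covariances equal the true-score covariances, so only the own-variance terms attenuate.
True-score variance = [0.70 + 0.89 + 0.89 + 0.64] + 5.92 = 3.12 + 5.92 = 9.04.
Reliability = 9.04 / 9.92 = 0.911.

0.911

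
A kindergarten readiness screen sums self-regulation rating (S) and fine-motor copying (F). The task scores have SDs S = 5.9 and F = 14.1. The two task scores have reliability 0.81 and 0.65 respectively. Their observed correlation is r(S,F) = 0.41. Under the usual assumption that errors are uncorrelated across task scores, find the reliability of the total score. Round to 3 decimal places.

0.748

Var(S+F) = 5.9² + 14.1² + 2·[5.9·14.1·0.41] = 233.62 + 68.2158 = 301.836.
Under uncorrelated errors the observed covariances equal the true-score covariances, so only the own-variance terms attenuate.
True-score variance = [5.9²·0.81 + 14.1²·0.65] + 68.2158 = 157.423 + 68.2158 = 225.638.
Reliability = 225.638 / 301.836 = 0.748.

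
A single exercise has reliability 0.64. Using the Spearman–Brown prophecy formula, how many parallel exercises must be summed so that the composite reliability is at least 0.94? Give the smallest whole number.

k ≥ ρ*(1−ρ₁)/(ρ₁(1−ρ*)) = 0.94·0.36 / (0.64·0.06) = 8.812.
Smallest integer k = 9.

9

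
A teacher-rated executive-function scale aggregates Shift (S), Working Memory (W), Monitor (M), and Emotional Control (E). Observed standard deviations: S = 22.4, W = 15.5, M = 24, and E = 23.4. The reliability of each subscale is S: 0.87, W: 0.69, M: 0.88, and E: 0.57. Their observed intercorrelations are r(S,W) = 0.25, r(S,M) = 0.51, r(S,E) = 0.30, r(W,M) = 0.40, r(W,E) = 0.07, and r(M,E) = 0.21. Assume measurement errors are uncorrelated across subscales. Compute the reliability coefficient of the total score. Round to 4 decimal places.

Var(S+W+M+E) = 22.4² + 15.5² + 24² + 23.4² + 2·[22.4·15.5·0.25 + 22.4·24·0.51 + 22.4·23.4·0.30 + 15.5·24·0.40 + 15.5·23.4·0.07 + 24·23.4·0.21] = 1865.57 + 1620.7 = 3486.27.
With uncorrelated errors the cross-covariances are all true-score covariance, so they carry over unchanged; only the diagonal terms shrink to ρᵢσᵢ².
True-score variance = [22.4²·0.87 + 15.5²·0.69 + 24²·0.88 + 23.4²·0.57] + 1620.7 = 1421.29 + 1620.7 = 3041.99.
Reliability = 3041.99 / 3486.27 = 0.8726.

0.8726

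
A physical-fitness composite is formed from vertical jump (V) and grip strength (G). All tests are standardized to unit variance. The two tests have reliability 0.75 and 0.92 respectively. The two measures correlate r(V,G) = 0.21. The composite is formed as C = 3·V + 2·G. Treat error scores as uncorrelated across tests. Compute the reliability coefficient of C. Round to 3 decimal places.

Var(C) = 3² + 2² + 2·[6·0.21] = 13 + 2.52 = 15.52.
Because errors are independent across components, Cov(Tᵢ,Tⱼ) = Cov(Xᵢ,Xⱼ); the off-diagonal part of the true-score variance is the same as above.
True-score variance = [3²·0.75 + 2²·0.92] + 2.52 = 10.43 + 2.52 = 12.95.
Reliability = 12.95 / 15.52 = 0.834.

0.834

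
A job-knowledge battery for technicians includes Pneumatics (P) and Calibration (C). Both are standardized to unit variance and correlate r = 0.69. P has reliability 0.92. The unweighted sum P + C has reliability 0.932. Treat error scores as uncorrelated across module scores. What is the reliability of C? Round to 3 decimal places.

Var(P+C) = 2 + 2·0.69 = 3.380.
True-score variance = ρ_P + ρ_C + 2·0.69, so 0.932 = (0.92 + ρ_C + 1.38) / 3.380.
ρ_C = 0.932·3.380 − 0.92 − 1.38 = 0.850.

0.850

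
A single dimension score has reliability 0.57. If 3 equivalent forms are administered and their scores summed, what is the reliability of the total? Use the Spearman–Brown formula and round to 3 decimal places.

0.799

ρ_k = kρ / (1 + (k−1)ρ) = 3·0.57 / (1 + 2·0.57) = 1.710 / 2.140 = 0.799.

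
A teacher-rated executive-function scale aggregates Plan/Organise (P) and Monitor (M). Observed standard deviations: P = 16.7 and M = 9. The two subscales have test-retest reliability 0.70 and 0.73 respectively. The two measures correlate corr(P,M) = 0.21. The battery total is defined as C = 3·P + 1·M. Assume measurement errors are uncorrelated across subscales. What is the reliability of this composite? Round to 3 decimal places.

0.721

Var(C) = 3²·16.7² + 9² + 2·[3·16.7·9·0.21] = 2591.01 + 189.378 = 2780.39.
Under uncorrelated errors the observed covariances equal the true-score covariances, so only the own-variance terms attenuate.
True-score variance = [3²·16.7²·0.70 + 9²·0.73] + 189.378 = 1816.14 + 189.378 = 2005.51.
Reliability = 2005.51 / 2780.39 = 0.721.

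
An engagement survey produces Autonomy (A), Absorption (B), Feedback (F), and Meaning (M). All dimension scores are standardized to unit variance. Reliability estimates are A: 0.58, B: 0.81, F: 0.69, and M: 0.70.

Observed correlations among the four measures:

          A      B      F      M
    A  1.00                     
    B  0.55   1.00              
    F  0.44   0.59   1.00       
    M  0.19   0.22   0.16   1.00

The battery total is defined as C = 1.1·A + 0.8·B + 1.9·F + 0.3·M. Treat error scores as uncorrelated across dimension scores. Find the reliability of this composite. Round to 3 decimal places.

0.832

Var(C) = 1.1² + 0.8² + 1.9² + 0.3² + 2·[0.88·0.55 + 2.09·0.44 + 0.33·0.19 + 1.52·0.59 + 0.24·0.22 + 0.57·0.16] = 5.55 + 5.0142 = 10.5642.
Because errors are independent across components, Cov(Tᵢ,Tⱼ) = Cov(Xᵢ,Xⱼ); the off-diagonal part of the true-score variance is the same as above.
True-score variance = [1.1²·0.58 + 0.8²·0.81 + 1.9²·0.69 + 0.3²·0.70] + 5.0142 = 3.7741 + 5.0142 = 8.7883.
Reliability = 8.7883 / 10.5642 = 0.832.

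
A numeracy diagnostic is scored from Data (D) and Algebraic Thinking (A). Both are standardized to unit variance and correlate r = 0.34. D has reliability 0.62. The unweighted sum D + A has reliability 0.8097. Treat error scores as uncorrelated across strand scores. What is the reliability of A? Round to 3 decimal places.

0.870

Var(D+A) = 2 + 2·0.34 = 2.680.
True-score variance = ρ_D + ρ_A + 2·0.34, so 0.8097 = (0.62 + ρ_A + 0.68) / 2.680.
ρ_A = 0.8097·2.680 − 0.62 − 0.68 = 0.870.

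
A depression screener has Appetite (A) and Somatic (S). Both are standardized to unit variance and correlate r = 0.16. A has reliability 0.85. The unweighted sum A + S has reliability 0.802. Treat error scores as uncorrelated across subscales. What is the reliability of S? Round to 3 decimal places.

0.691

Var(A+S) = 2 + 2·0.16 = 2.320.
True-score variance = ρ_A + ρ_S + 2·0.16, so 0.802 = (0.85 + ρ_S + 0.32) / 2.320.
ρ_S = 0.802·2.320 − 0.85 − 0.32 = 0.691.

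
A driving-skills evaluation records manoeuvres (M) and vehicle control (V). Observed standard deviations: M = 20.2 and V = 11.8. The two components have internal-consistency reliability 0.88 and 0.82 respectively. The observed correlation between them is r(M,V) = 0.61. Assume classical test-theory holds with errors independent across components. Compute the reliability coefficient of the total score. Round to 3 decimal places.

0.912

Var(M+V) = 20.2² + 11.8² + 2·[20.2·11.8·0.61] = 547.28 + 290.799 = 838.079.
With uncorrelated errors the cross-covariances are all true-score covariance, so they carry over unchanged; only the diagonal terms shrink to ρᵢσᵢ².
True-score variance = [20.2²·0.88 + 11.8²·0.82] + 290.799 = 473.252 + 290.799 = 764.051.
Reliability = 764.051 / 838.079 = 0.912.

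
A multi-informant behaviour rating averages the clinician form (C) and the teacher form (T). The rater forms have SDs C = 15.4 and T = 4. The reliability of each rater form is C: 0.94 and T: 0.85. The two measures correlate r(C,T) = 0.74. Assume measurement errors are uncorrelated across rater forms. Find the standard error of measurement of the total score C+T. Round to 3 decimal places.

4.078

Var(total) = 253.16 + 91.168 = 344.328.
True-score variance = 236.53 + 91.168 = 327.698, so reliability = 0.9517.
Error variance = 344.328 − 327.698 = 16.6296; SEM = √16.6296 = 4.078.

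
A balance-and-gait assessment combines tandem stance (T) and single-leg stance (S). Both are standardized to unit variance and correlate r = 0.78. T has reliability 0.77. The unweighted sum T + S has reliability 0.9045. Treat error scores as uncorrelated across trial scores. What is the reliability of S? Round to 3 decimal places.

Var(T+S) = 2 + 2·0.78 = 3.560.
True-score variance = ρ_T + ρ_S + 2·0.78, so 0.9045 = (0.77 + ρ_S + 1.56) / 3.560.
ρ_S = 0.9045·3.560 − 0.77 − 1.56 = 0.890.

0.890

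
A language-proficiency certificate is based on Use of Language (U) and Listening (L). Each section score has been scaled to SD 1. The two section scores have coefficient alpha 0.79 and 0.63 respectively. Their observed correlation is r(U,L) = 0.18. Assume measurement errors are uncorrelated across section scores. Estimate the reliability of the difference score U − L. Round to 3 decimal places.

Var(U−L) = 1 + 1 − 2·0.18 = 2 − 0.36 = 1.64.
Under uncorrelated errors the observed covariances equal the true-score covariances, so only the own-variance terms attenuate.
True-score variance = [0.79 + 0.63] − 0.36 = 1.42 − 0.36 = 1.06.
Reliability = 1.06 / 1.64 = 0.646.

0.646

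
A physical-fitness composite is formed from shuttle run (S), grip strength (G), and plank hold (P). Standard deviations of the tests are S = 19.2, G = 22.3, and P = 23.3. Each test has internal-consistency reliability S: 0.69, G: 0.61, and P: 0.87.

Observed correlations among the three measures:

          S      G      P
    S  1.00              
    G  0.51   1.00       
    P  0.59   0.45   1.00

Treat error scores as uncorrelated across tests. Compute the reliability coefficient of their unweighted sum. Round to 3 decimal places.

0.867

Var(S+G+P) = 19.2² + 22.3² + 23.3² + 2·[19.2·22.3·0.51 + 19.2·23.3·0.59 + 22.3·23.3·0.45] = 1408.82 + 1432.24 = 2841.06.
With uncorrelated errors the cross-covariances are all true-score covariance, so they carry over unchanged; only the diagonal terms shrink to ρᵢσᵢ².
True-score variance = [19.2²·0.69 + 22.3²·0.61 + 23.3²·0.87] + 1432.24 = 1030.02 + 1432.24 = 2462.26.
Reliability = 2462.26 / 2841.06 = 0.867.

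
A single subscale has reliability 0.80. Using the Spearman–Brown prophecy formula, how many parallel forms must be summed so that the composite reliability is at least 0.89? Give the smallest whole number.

3

k ≥ ρ*(1−ρ₁)/(ρ₁(1−ρ*)) = 0.89·0.20 / (0.80·0.11) = 2.023.
Smallest integer k = 3.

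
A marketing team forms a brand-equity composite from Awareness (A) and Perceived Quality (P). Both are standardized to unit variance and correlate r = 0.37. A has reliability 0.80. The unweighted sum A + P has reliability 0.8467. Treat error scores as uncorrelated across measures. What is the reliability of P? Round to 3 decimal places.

Var(A+P) = 2 + 2·0.37 = 2.740.
True-score variance = ρ_A + ρ_P + 2·0.37, so 0.8467 = (0.80 + ρ_P + 0.74) / 2.740.
ρ_P = 0.8467·2.740 − 0.80 − 0.74 = 0.780.

0.780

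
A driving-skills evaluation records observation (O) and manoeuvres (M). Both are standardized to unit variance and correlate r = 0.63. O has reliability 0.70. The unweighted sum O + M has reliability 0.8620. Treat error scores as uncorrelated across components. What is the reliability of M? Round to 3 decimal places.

0.850

Var(O+M) = 2 + 2·0.63 = 3.260.
True-score variance = ρ_O + ρ_M + 2·0.63, so 0.8620 = (0.70 + ρ_M + 1.26) / 3.260.
ρ_M = 0.8620·3.260 − 0.70 − 1.26 = 0.850.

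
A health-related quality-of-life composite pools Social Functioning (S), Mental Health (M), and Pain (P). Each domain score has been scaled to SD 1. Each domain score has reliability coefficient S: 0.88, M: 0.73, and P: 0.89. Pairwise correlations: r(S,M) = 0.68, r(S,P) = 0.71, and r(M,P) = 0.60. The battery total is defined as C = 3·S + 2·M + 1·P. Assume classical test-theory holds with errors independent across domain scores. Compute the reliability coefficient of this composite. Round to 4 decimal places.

Var(C) = 3² + 2² + 1 + 2·[6·0.68 + 3·0.71 + 2·0.60] = 14 + 14.82 = 28.82.
Under uncorrelated errors the observed covariances equal the true-score covariances, so only the own-variance terms attenuate.
True-score variance = [3²·0.88 + 2²·0.73 + 0.89] + 14.82 = 11.73 + 14.82 = 26.55.
Reliability = 26.55 / 28.82 = 0.9212.

0.9212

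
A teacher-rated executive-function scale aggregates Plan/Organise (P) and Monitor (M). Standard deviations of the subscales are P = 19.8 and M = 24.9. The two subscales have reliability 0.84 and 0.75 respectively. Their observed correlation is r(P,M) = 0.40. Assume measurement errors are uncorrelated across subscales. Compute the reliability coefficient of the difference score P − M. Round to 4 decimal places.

0.6475

Var(P−M) = 19.8² + 24.9² − 2·19.8·24.9·0.40 = 1012.05 − 394.416 = 617.634.
Because errors are independent across components, Cov(Tᵢ,Tⱼ) = Cov(Xᵢ,Xⱼ); the off-diagonal part of the true-score variance is the same as above.
True-score variance = [19.8²·0.84 + 24.9²·0.75] − 394.416 = 794.321 − 394.416 = 399.905.
Reliability = 399.905 / 617.634 = 0.6475.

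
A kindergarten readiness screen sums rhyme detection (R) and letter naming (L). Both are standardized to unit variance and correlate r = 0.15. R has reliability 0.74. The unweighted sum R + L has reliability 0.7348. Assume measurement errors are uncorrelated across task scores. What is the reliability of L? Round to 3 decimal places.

0.650

Var(R+L) = 2 + 2·0.15 = 2.300.
True-score variance = ρ_R + ρ_L + 2·0.15, so 0.7348 = (0.74 + ρ_L + 0.30) / 2.300.
ρ_L = 0.7348·2.300 − 0.74 − 0.30 = 0.650.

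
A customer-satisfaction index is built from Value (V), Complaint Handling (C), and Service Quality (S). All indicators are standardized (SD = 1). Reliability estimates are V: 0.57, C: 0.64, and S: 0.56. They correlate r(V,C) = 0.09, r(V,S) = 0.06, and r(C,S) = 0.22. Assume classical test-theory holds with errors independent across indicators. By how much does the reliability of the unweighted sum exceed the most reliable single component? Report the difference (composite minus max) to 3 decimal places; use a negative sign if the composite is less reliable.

Var(sum) = 3 + 0.74 = 3.74; true-score variance = 1.77 + 0.74 = 2.51; composite reliability = 0.6711.
Max component reliability = 0.6400.
Difference = 0.6711 − 0.6400 = 0.031.

0.031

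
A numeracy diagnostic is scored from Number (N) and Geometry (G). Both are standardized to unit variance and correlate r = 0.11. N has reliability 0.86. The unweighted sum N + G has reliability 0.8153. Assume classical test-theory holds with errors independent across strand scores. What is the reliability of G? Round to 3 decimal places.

0.730

Var(N+G) = 2 + 2·0.11 = 2.220.
True-score variance = ρ_N + ρ_G + 2·0.11, so 0.8153 = (0.86 + ρ_G + 0.22) / 2.220.
ρ_G = 0.8153·2.220 − 0.86 − 0.22 = 0.730.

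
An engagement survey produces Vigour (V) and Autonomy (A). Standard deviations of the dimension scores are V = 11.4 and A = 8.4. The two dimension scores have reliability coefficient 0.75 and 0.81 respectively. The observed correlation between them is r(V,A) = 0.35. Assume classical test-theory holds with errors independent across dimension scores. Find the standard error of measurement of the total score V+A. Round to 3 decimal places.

Var(total) = 200.52 + 67.032 = 267.552.
True-score variance = 154.624 + 67.032 = 221.656, so reliability = 0.8285.
Error variance = 267.552 − 221.656 = 45.8964; SEM = √45.8964 = 6.775.

6.775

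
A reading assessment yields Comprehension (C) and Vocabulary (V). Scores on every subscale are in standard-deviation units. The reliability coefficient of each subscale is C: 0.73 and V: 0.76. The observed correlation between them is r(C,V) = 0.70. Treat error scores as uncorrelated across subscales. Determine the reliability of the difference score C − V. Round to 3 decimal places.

Var(C−V) = 1 + 1 − 2·0.70 = 2 − 1.4 = 0.6.
Because errors are independent across components, Cov(Tᵢ,Tⱼ) = Cov(Xᵢ,Xⱼ); the off-diagonal part of the true-score variance is the same as above.
True-score variance = [0.73 + 0.76] − 1.4 = 1.49 − 1.4 = 0.09.
Reliability = 0.09 / 0.6 = 0.150.

0.150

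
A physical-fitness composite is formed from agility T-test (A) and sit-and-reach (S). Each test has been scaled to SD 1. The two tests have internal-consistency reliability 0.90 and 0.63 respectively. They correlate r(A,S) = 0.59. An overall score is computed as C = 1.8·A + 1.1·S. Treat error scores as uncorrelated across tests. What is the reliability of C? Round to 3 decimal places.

0.886

Var(C) = 1.8² + 1.1² + 2·[1.98·0.59] = 4.45 + 2.3364 = 6.7864.
Because errors are independent across components, Cov(Tᵢ,Tⱼ) = Cov(Xᵢ,Xⱼ); the off-diagonal part of the true-score variance is the same as above.
True-score variance = [1.8²·0.90 + 1.1²·0.63] + 2.3364 = 3.6783 + 2.3364 = 6.0147.
Reliability = 6.0147 / 6.7864 = 0.886.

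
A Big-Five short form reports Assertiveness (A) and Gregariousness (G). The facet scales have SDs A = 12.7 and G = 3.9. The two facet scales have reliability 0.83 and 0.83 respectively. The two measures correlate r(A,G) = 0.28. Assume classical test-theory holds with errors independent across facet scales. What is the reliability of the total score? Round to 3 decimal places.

Var(A+G) = 12.7² + 3.9² + 2·[12.7·3.9·0.28] = 176.5 + 27.7368 = 204.237.
Because errors are independent across components, Cov(Tᵢ,Tⱼ) = Cov(Xᵢ,Xⱼ); the off-diagonal part of the true-score variance is the same as above.
True-score variance = [12.7²·0.83 + 3.9²·0.83] + 27.7368 = 146.495 + 27.7368 = 174.232.
Reliability = 174.232 / 204.237 = 0.853.

0.853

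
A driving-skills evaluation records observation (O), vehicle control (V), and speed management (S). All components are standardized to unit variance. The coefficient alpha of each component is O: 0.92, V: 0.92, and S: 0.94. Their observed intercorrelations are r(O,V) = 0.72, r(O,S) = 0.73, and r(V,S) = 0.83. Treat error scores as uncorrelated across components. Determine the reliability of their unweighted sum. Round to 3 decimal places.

Var(O+V+S) = 3 + 2·[0.72 + 0.73 + 0.83] = 3 + 4.56 = 7.56.
With uncorrelated errors the cross-covariances are all true-score covariance, so they carry over unchanged; only the diagonal terms shrink to ρᵢσᵢ².
True-score variance = [0.92 + 0.92 + 0.94] + 4.56 = 2.78 + 4.56 = 7.34.
Reliability = 7.34 / 7.56 = 0.971.

0.971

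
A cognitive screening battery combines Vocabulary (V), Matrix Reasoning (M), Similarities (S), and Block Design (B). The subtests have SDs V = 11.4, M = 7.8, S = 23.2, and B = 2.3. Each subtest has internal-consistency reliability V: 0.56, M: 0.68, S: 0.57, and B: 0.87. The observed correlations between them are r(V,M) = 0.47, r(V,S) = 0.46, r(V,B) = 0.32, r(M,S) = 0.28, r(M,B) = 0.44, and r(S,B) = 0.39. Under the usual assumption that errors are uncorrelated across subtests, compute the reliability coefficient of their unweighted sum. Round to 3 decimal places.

Var(V+M+S+B) = 11.4² + 7.8² + 23.2² + 2.3² + 2·[11.4·7.8·0.47 + 11.4·23.2·0.46 + 11.4·2.3·0.32 + 7.8·23.2·0.28 + 7.8·2.3·0.44 + 23.2·2.3·0.39] = 734.33 + 502.433 = 1236.76.
Under uncorrelated errors the observed covariances equal the true-score covariances, so only the own-variance terms attenuate.
True-score variance = [11.4²·0.56 + 7.8²·0.68 + 23.2²·0.57 + 2.3²·0.87] + 502.433 = 425.548 + 502.433 = 927.981.
Reliability = 927.981 / 1236.76 = 0.750.

0.750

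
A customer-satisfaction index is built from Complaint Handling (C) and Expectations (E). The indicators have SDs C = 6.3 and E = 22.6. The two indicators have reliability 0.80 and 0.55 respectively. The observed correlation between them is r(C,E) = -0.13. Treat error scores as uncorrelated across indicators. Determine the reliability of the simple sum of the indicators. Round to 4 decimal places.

Var(C+E) = 6.3² + 22.6² + 2·[6.3·22.6·(-0.13)] = 550.45 − 37.0188 = 513.431.
Because errors are independent across components, Cov(Tᵢ,Tⱼ) = Cov(Xᵢ,Xⱼ); the off-diagonal part of the true-score variance is the same as above.
True-score variance = [6.3²·0.80 + 22.6²·0.55] − 37.0188 = 312.67 − 37.0188 = 275.651.
Reliability = 275.651 / 513.431 = 0.5369.

0.5369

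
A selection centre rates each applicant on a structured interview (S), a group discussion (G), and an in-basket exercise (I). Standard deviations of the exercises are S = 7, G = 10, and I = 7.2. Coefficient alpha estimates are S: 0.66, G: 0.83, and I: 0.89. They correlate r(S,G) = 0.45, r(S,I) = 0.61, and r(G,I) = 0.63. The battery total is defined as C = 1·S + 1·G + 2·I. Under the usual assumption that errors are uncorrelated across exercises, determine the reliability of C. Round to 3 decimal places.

0.922

Var(C) = 7² + 10² + 2²·7.2² + 2·[7·10·0.45 + 2·7·7.2·0.61 + 2·10·7.2·0.63] = 356.36 + 367.416 = 723.776.
Because errors are independent across components, Cov(Tᵢ,Tⱼ) = Cov(Xᵢ,Xⱼ); the off-diagonal part of the true-score variance is the same as above.
True-score variance = [7²·0.66 + 10²·0.83 + 2²·7.2²·0.89] + 367.416 = 299.89 + 367.416 = 667.306.
Reliability = 667.306 / 723.776 = 0.922.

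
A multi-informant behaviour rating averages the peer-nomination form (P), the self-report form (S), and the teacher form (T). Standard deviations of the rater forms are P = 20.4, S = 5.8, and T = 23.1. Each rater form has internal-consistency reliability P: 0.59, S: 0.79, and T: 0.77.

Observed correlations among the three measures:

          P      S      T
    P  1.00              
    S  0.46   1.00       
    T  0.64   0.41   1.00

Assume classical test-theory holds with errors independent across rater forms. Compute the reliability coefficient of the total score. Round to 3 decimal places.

0.834

Var(P+S+T) = 20.4² + 5.8² + 23.1² + 2·[20.4·5.8·0.46 + 20.4·23.1·0.64 + 5.8·23.1·0.41] = 983.41 + 821.905 = 1805.32.
Under uncorrelated errors the observed covariances equal the true-score covariances, so only the own-variance terms attenuate.
True-score variance = [20.4²·0.59 + 5.8²·0.79 + 23.1²·0.77] + 821.905 = 682.99 + 821.905 = 1504.89.
Reliability = 1504.89 / 1805.32 = 0.834.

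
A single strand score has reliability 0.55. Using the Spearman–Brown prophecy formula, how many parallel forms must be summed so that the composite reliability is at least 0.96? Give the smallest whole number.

k ≥ ρ*(1−ρ₁)/(ρ₁(1−ρ*)) = 0.96·0.45 / (0.55·0.04) = 19.636.
Smallest integer k = 20.

20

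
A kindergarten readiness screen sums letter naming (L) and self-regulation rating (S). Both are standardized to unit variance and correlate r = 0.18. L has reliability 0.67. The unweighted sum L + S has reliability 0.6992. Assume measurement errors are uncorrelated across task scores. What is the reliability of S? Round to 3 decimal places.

Var(L+S) = 2 + 2·0.18 = 2.360.
True-score variance = ρ_L + ρ_S + 2·0.18, so 0.6992 = (0.67 + ρ_S + 0.36) / 2.360.
ρ_S = 0.6992·2.360 − 0.67 − 0.36 = 0.620.

0.620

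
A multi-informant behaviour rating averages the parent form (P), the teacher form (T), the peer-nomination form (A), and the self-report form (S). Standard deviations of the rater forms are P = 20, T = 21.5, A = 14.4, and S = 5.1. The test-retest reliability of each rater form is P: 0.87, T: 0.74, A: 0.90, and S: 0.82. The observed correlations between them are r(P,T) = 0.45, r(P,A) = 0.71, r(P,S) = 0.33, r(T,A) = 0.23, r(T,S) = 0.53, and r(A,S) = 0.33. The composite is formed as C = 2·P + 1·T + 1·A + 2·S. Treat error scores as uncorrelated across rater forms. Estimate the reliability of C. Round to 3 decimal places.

Var(C) = 2²·20² + 21.5² + 14.4² + 2²·5.1² + 2·[2·20·21.5·0.45 + 2·20·14.4·0.71 + 4·20·5.1·0.33 + 21.5·14.4·0.23 + 2·21.5·5.1·0.53 + 2·14.4·5.1·0.33] = 2373.65 + 2333.01 = 4706.66.
Because errors are independent across components, Cov(Tᵢ,Tⱼ) = Cov(Xᵢ,Xⱼ); the off-diagonal part of the true-score variance is the same as above.
True-score variance = [2²·20²·0.87 + 21.5²·0.74 + 14.4²·0.90 + 2²·5.1²·0.82] + 2333.01 = 2006 + 2333.01 = 4339.02.
Reliability = 4339.02 / 4706.66 = 0.922.

0.922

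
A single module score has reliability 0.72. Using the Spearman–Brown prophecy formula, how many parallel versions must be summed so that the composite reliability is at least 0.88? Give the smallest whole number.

k ≥ ρ*(1−ρ₁)/(ρ₁(1−ρ*)) = 0.88·0.28 / (0.72·0.12) = 2.852.
Smallest integer k = 3.

3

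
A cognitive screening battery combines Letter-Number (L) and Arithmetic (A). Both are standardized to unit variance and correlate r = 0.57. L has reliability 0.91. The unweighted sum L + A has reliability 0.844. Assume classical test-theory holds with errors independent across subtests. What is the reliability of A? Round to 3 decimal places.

Var(L+A) = 2 + 2·0.57 = 3.140.
True-score variance = ρ_L + ρ_A + 2·0.57, so 0.844 = (0.91 + ρ_A + 1.14) / 3.140.
ρ_A = 0.844·3.140 − 0.91 − 1.14 = 0.600.

0.600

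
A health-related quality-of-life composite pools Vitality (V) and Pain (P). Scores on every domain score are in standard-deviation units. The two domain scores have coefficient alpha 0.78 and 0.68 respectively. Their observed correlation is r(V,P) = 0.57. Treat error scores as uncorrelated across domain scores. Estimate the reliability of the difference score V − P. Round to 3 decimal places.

Var(V−P) = 1 + 1 − 2·0.57 = 2 − 1.14 = 0.86.
Because errors are independent across components, Cov(Tᵢ,Tⱼ) = Cov(Xᵢ,Xⱼ); the off-diagonal part of the true-score variance is the same as above.
True-score variance = [0.78 + 0.68] − 1.14 = 1.46 − 1.14 = 0.32.
Reliability = 0.32 / 0.86 = 0.372.

0.372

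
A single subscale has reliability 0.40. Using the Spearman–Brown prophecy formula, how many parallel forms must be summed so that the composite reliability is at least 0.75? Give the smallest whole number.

5

k ≥ ρ*(1−ρ₁)/(ρ₁(1−ρ*)) = 0.75·0.60 / (0.40·0.25) = 4.500.
Smallest integer k = 5.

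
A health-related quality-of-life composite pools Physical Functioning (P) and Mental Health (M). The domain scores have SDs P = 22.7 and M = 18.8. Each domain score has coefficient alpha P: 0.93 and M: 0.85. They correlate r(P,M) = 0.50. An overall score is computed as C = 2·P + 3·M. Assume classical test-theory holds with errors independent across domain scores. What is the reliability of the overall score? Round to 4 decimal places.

Var(C) = 2²·22.7² + 3²·18.8² + 2·[6·22.7·18.8·0.50] = 5242.12 + 2560.56 = 7802.68.
With uncorrelated errors the cross-covariances are all true-score covariance, so they carry over unchanged; only the diagonal terms shrink to ρᵢσᵢ².
True-score variance = [2²·22.7²·0.93 + 3²·18.8²·0.85] + 2560.56 = 4620.69 + 2560.56 = 7181.25.
Reliability = 7181.25 / 7802.68 = 0.9204.

0.9204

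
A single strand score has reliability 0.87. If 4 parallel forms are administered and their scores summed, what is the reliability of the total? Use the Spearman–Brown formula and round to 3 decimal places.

ρ_k = kρ / (1 + (k−1)ρ) = 4·0.87 / (1 + 3·0.87) = 3.480 / 3.610 = 0.964.

0.964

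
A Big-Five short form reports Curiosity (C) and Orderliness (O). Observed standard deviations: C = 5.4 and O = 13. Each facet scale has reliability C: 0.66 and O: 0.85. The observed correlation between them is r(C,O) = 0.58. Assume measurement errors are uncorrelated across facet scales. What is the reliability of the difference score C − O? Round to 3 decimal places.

0.698

Var(C−O) = 5.4² + 13² − 2·5.4·13·0.58 = 198.16 − 81.432 = 116.728.
Because errors are independent across components, Cov(Tᵢ,Tⱼ) = Cov(Xᵢ,Xⱼ); the off-diagonal part of the true-score variance is the same as above.
True-score variance = [5.4²·0.66 + 13²·0.85] − 81.432 = 162.896 − 81.432 = 81.4636.
Reliability = 81.4636 / 116.728 = 0.698.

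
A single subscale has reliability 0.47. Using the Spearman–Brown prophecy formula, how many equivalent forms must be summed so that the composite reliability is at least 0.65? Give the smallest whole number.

3

k ≥ ρ*(1−ρ₁)/(ρ₁(1−ρ*)) = 0.65·0.53 / (0.47·0.35) = 2.094.
Smallest integer k = 3.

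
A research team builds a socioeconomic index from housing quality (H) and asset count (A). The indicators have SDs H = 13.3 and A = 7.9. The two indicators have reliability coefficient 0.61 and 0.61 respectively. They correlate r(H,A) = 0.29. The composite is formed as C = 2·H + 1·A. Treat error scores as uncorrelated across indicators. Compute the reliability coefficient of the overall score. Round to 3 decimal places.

Var(C) = 2²·13.3² + 7.9² + 2·[2·13.3·7.9·0.29] = 769.97 + 121.881 = 891.851.
Because errors are independent across components, Cov(Tᵢ,Tⱼ) = Cov(Xᵢ,Xⱼ); the off-diagonal part of the true-score variance is the same as above.
True-score variance = [2²·13.3²·0.61 + 7.9²·0.61] + 121.881 = 469.682 + 121.881 = 591.563.
Reliability = 591.563 / 891.851 = 0.663.

0.663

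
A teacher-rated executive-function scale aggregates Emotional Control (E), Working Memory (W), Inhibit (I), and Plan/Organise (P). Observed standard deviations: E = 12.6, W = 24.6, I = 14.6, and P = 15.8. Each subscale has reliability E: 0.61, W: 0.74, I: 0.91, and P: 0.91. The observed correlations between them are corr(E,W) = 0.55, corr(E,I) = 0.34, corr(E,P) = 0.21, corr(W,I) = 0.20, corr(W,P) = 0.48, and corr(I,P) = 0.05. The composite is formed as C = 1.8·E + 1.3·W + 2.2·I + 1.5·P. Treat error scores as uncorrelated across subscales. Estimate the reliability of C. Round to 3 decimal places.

0.896

Var(C) = 1.8²·12.6² + 1.3²·24.6² + 2.2²·14.6² + 1.5²·15.8² + 2·[2.34·12.6·24.6·0.55 + 3.96·12.6·14.6·0.34 + 2.7·12.6·15.8·0.21 + 2.86·24.6·14.6·0.20 + 1.95·24.6·15.8·0.48 + 3.3·14.6·15.8·0.05] = 3130.49 + 2733.57 = 5864.06.
Because errors are independent across components, Cov(Tᵢ,Tⱼ) = Cov(Xᵢ,Xⱼ); the off-diagonal part of the true-score variance is the same as above.
True-score variance = [1.8²·12.6²·0.61 + 1.3²·24.6²·0.74 + 2.2²·14.6²·0.91 + 1.5²·15.8²·0.91] + 2733.57 = 2520.57 + 2733.57 = 5254.14.
Reliability = 5254.14 / 5864.06 = 0.896.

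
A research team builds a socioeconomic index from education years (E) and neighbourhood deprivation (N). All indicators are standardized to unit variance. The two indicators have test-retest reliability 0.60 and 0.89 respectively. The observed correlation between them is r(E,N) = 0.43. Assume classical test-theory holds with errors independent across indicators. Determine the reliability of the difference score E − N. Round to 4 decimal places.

Var(E−N) = 1 + 1 − 2·0.43 = 2 − 0.86 = 1.14.
Because errors are independent across components, Cov(Tᵢ,Tⱼ) = Cov(Xᵢ,Xⱼ); the off-diagonal part of the true-score variance is the same as above.
True-score variance = [0.60 + 0.89] − 0.86 = 1.49 − 0.86 = 0.63.
Reliability = 0.63 / 1.14 = 0.5526.

0.5526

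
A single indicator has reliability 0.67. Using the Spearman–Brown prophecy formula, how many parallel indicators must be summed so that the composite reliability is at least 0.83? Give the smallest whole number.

3

k ≥ ρ*(1−ρ₁)/(ρ₁(1−ρ*)) = 0.83·0.33 / (0.67·0.17) = 2.405.
Smallest integer k = 3.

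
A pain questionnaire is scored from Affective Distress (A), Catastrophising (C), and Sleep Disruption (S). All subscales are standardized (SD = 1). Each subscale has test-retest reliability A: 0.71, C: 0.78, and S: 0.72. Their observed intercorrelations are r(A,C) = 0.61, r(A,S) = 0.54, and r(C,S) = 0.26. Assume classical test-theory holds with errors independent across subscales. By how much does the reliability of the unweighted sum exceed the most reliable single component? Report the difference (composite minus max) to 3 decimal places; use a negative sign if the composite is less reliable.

0.084

Var(sum) = 3 + 2.82 = 5.82; true-score variance = 2.21 + 2.82 = 5.03; composite reliability = 0.8643.
Max component reliability = 0.7800.
Difference = 0.8643 − 0.7800 = 0.084.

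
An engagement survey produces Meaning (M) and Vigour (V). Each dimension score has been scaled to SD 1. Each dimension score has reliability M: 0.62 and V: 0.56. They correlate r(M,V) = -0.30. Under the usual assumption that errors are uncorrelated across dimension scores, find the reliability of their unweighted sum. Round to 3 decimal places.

Var(M+V) = 2 + 2·[(-0.30)] = 2 − 0.6 = 1.4.
With uncorrelated errors the cross-covariances are all true-score covariance, so they carry over unchanged; only the diagonal terms shrink to ρᵢσᵢ².
True-score variance = [0.62 + 0.56] − 0.6 = 1.18 − 0.6 = 0.58.
Reliability = 0.58 / 1.4 = 0.414.

0.414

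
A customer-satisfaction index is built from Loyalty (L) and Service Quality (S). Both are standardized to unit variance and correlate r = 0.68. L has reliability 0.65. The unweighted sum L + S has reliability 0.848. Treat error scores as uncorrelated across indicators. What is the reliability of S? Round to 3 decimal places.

0.839

Var(L+S) = 2 + 2·0.68 = 3.360.
True-score variance = ρ_L + ρ_S + 2·0.68, so 0.848 = (0.65 + ρ_S + 1.36) / 3.360.
ρ_S = 0.848·3.360 − 0.65 − 1.36 = 0.839.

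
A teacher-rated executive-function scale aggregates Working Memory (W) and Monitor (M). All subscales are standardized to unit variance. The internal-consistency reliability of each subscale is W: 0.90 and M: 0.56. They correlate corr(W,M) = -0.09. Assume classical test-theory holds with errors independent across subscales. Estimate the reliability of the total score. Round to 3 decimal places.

0.703

Var(W+M) = 2 + 2·[(-0.09)] = 2 − 0.18 = 1.82.
With uncorrelated errors the cross-covariances are all true-score covariance, so they carry over unchanged; only the diagonal terms shrink to ρᵢσᵢ².
True-score variance = [0.90 + 0.56] − 0.18 = 1.46 − 0.18 = 1.28.
Reliability = 1.28 / 1.82 = 0.703.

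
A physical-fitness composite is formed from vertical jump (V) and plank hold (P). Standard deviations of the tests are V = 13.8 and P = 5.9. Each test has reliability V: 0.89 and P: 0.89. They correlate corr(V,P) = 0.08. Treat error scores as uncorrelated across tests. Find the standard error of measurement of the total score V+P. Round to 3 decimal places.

Var(total) = 225.25 + 13.0272 = 238.277.
True-score variance = 200.473 + 13.0272 = 213.5, so reliability = 0.8960.
Error variance = 238.277 − 213.5 = 24.7775; SEM = √24.7775 = 4.978.

4.978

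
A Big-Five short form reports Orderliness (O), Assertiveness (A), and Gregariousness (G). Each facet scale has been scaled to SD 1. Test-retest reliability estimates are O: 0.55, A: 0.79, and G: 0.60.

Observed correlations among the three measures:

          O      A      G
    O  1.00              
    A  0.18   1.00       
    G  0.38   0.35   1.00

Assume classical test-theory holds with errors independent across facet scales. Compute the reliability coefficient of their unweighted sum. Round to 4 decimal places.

0.7801

Var(O+A+G) = 3 + 2·[0.18 + 0.38 + 0.35] = 3 + 1.82 = 4.82.
With uncorrelated errors the cross-covariances are all true-score covariance, so they carry over unchanged; only the diagonal terms shrink to ρᵢσᵢ².
True-score variance = [0.55 + 0.79 + 0.60] + 1.82 = 1.94 + 1.82 = 3.76.
Reliability = 3.76 / 4.82 = 0.7801.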